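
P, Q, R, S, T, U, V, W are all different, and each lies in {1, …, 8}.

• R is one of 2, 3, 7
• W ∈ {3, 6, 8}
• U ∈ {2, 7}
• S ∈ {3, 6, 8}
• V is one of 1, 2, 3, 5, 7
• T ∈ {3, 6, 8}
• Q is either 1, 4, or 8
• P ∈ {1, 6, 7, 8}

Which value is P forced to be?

1

The 8 variables together cover exactly {1, 2, 3, 4, 5, 6, 7, 8} — 8 values for 8 variables — and 4 appears only in Q's list, so Q = 4.
The 7 still-open variables together cover exactly {1, 2, 3, 5, 6, 7, 8} — 7 values for 7 variables — and 5 appears only in V's list, so V = 5.
The 6 still-open variables draw from only 6 values {1, 2, 3, 6, 7, 8}, so each is used; only P can be 1, hence P = 1.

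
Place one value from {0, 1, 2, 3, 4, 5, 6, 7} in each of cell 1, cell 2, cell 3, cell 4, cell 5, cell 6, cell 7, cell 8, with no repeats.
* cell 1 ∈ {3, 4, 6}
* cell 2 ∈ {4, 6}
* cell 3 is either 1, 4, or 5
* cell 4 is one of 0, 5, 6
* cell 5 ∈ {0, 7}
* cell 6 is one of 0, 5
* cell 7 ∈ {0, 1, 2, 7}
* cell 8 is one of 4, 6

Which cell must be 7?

cell 5

Among the 8 variables, 2 fits only cell 7 (and all 8 values in {0, 1, 2, 3, 4, 5, 6, 7} must be used), so cell 7 = 2.
The 7 still-open variables draw from only 7 values {0, 1, 3, 4, 5, 6, 7}, so each is used; only cell 3 can be 1, hence cell 3 = 1.
Among the 6 still-open variables, 3 fits only cell 1 (and all 6 values in {0, 3, 4, 5, 6, 7} must be used), so cell 1 = 3.
The 5 still-open variables draw from only 5 values {0, 4, 5, 6, 7}, so each is used; only cell 5 can be 7, hence cell 5 = 7.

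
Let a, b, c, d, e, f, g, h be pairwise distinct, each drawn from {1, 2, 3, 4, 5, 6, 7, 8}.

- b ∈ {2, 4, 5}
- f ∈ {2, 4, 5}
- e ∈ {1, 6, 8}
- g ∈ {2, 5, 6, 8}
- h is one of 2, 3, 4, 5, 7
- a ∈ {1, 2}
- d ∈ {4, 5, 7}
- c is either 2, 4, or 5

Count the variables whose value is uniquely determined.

The 8 variables together cover exactly {1, 2, 3, 4, 5, 6, 7, 8} — 8 values for 8 variables — and 3 appears only in h's list, so h = 3.
Among the 7 still-open variables, 7 fits only d (and all 7 values in {1, 2, 4, 5, 6, 7, 8} must be used), so d = 7.
b, c, f share exactly the 3 values {2, 4, 5}; by pigeonhole those values go to them, so strike 2, 4, 5 from a, g.
That leaves a = 1. So e can't be 1.
Determined: a=1, d=7, h=3. The other variables each still have more than one consistent value. That makes 3.

3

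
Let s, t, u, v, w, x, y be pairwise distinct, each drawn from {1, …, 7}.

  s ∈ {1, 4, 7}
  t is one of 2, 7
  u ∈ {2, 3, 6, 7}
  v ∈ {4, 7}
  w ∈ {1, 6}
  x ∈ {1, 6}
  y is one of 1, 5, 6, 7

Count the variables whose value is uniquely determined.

The 7 variables together cover exactly {1, 2, 3, 4, 5, 6, 7} — 7 values for 7 variables — and 3 appears only in u's list, so u = 3.
The 6 still-open variables draw from only 6 values {1, 2, 4, 5, 6, 7}, so each is used; only t can be 2, hence t = 2.
Among the 5 still-open variables, 5 fits only y (and all 5 values in {1, 4, 5, 6, 7} must be used), so y = 5.
The 2 variables w and x are confined to {1, 6}, which locks those values in; drop them from s.
Determined: t=2, u=3, y=5. The other variables each still have more than one consistent value. That makes 3.

3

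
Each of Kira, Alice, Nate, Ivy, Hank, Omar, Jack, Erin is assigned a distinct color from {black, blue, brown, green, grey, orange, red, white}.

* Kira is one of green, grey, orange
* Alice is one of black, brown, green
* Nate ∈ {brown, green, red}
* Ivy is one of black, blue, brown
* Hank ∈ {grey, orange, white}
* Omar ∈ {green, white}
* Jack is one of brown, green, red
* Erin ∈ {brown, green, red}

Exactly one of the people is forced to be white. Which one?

The 8 variables draw from only 8 values {black, blue, brown, green, grey, orange, red, white}, so each is used; only Ivy can be blue, hence Ivy = blue.
The 7 still-open variables together cover exactly {black, brown, green, grey, orange, red, white} — 7 values for 7 variables — and black appears only in Alice's list, so Alice = black.
Nate, Jack, Erin share exactly the 3 values {brown, green, red}; by pigeonhole those values go to them, so strike brown, green, red from Kira, Omar.
So white goes to Omar.

Omar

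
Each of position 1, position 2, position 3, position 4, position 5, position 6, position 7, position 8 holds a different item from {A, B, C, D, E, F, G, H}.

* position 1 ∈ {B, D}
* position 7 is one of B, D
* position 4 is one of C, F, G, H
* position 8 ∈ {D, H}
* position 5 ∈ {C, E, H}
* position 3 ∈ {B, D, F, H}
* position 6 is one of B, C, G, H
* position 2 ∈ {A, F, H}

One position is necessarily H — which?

Among the 8 variables, A fits only position 2 (and all 8 values in {A, B, C, D, E, F, G, H} must be used), so position 2 = A.
The 7 still-open variables draw from only 7 values {B, C, D, E, F, G, H}, so each is used; only position 5 can be E, hence position 5 = E.
The 2 variables position 1 and position 7 are confined to {B, D}, which locks those values in; drop them from position 3, position 6, position 8.
So H goes to position 8.

position 8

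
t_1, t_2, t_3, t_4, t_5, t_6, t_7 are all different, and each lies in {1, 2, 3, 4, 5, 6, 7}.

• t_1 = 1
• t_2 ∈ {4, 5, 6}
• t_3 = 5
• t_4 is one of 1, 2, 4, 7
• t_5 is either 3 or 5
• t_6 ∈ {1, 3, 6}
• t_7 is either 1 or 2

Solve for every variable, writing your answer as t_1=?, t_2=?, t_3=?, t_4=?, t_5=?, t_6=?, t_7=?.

t_1 has just one choice, so t_1 = 1. Remove 1 from t_4, t_6, t_7.
That leaves t_3 = 5. Remove 5 from t_2, t_5.
That leaves t_5 = 3. Remove 3 from t_6.
That leaves t_6 = 6. So t_2 can't be 6.
t_7 must be 2 (only option left). Eliminate 2 elsewhere: t_4.
t_2 has just one choice, so t_2 = 4. Remove 4 from t_4.
t_4 has just one choice, so t_4 = 7.

t_1=1, t_2=4, t_3=5, t_4=7, t_5=3, t_6=6, t_7=2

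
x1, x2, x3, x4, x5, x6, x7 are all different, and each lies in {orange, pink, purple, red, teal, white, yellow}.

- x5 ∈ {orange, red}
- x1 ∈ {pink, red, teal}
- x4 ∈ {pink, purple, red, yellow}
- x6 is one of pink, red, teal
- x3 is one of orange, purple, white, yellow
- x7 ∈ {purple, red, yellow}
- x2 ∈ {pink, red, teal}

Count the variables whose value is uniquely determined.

Among the 7 variables, white fits only x3 (and all 7 values in {orange, pink, purple, red, teal, white, yellow} must be used), so x3 = white.
The 6 still-open variables together cover exactly {orange, pink, purple, red, teal, yellow} — 6 values for 6 variables — and orange appears only in x5's list, so x5 = orange.
x1, x2, x6 share exactly the 3 values {pink, red, teal}; by pigeonhole those values go to them, so strike pink, red, teal from x4, x7.
Determined: x3=white, x5=orange. The other variables each still have more than one consistent value. That makes 2.

2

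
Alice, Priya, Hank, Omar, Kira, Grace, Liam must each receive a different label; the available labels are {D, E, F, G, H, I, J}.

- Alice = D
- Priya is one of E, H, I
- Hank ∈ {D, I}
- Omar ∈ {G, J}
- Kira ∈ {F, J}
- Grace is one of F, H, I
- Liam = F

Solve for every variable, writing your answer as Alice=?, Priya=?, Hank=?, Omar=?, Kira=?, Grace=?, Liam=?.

Alice=D, Priya=E, Hank=I, Omar=G, Kira=J, Grace=H, Liam=F

Alice must be D (only option left). Eliminate D elsewhere: Hank.
Hank's domain is down to {I}, so Hank = I. Strike I from Priya, Grace.
That leaves Liam = F. So Kira, Grace can't be F.
Kira must be J (only option left). So Omar can't be J.
Grace's domain is down to {H}, so Grace = H. So Priya can't be H.
Priya must be E (only option left).
Omar has just one choice, so Omar = G.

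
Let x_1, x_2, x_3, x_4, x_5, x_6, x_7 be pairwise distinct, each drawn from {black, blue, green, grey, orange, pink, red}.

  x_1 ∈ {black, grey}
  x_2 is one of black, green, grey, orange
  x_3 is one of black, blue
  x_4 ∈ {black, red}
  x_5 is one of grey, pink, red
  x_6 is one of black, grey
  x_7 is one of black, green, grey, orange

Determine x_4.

red

Among the 7 variables, blue fits only x_3 (and all 7 values in {black, blue, green, grey, orange, pink, red} must be used), so x_3 = blue.
The 6 still-open variables draw from only 6 values {black, green, grey, orange, pink, red}, so each is used; only x_5 can be pink, hence x_5 = pink.
Among the 5 still-open variables, red fits only x_4 (and all 5 values in {black, green, grey, orange, red} must be used), so x_4 = red.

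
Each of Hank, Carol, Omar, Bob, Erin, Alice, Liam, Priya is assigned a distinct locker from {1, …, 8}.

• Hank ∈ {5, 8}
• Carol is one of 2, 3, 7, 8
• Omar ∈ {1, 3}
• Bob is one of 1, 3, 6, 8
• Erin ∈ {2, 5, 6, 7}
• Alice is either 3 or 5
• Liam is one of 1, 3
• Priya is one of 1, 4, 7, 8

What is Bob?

The 8 variables draw from only 8 values {1, 2, 3, 4, 5, 6, 7, 8}, so each is used; only Priya can be 4, hence Priya = 4.
The 2 variables Omar and Liam are confined to {1, 3}, which locks those values in; drop them from Carol, Bob, Alice.
Alice's domain is down to {5}, so Alice = 5. Eliminate 5 elsewhere: Hank, Erin.
Hank's domain is down to {8}, so Hank = 8. Remove 8 from Carol, Bob.
So Bob = 6.

6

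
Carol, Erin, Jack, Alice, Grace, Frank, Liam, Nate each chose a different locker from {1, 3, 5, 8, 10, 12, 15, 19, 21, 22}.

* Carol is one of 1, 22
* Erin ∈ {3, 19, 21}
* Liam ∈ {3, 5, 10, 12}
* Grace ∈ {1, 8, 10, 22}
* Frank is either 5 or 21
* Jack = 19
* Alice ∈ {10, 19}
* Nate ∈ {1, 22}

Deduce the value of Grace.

Jack has just one choice, so Jack = 19. So Erin, Alice can't be 19.
That leaves Alice = 10. Strike 10 from Grace, Liam.
Carol and Nate between them cover only {1, 22} — a naked pair. Remove those values from Grace.
So Grace = 8.

8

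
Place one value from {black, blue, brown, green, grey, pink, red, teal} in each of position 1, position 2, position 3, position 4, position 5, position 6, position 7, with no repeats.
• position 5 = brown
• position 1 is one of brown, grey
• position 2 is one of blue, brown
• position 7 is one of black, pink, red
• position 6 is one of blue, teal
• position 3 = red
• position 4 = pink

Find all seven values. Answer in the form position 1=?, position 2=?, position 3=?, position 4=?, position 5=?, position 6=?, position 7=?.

position 3's domain is down to {red}, so position 3 = red. Eliminate red elsewhere: position 7.
position 4 has just one choice, so position 4 = pink. Remove pink from position 7.
position 5's domain is down to {brown}, so position 5 = brown. Eliminate brown elsewhere: position 1, position 2.
position 7's domain is down to {black}, so position 7 = black.
position 1's domain is down to {grey}, so position 1 = grey.
That leaves position 2 = blue. Remove blue from position 6.
position 6's domain is down to {teal}, so position 6 = teal.

position 1=grey, position 2=blue, position 3=red, position 4=pink, position 5=brown, position 6=teal, position 7=black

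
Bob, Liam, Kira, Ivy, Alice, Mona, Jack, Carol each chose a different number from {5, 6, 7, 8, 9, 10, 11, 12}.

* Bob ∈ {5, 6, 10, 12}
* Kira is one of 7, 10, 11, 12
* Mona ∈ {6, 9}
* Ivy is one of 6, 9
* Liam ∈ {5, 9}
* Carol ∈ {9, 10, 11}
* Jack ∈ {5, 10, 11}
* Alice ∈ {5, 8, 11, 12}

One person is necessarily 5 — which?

The 8 variables together cover exactly {5, 6, 7, 8, 9, 10, 11, 12} — 8 values for 8 variables — and 7 appears only in Kira's list, so Kira = 7.
The 7 still-open variables draw from only 7 values {5, 6, 8, 9, 10, 11, 12}, so each is used; only Alice can be 8, hence Alice = 8.
The 6 still-open variables draw from only 6 values {5, 6, 9, 10, 11, 12}, so each is used; only Bob can be 12, hence Bob = 12.
The 2 variables Ivy and Mona are confined to {6, 9}, which locks those values in; drop them from Liam, Carol.
So 5 goes to Liam.

Liam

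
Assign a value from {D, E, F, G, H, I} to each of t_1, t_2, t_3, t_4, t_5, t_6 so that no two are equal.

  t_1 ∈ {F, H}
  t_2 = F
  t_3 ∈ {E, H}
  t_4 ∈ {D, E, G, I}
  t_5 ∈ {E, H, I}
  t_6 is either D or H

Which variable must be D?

t_6

t_2 must be F (only option left). So t_1 can't be F.
That leaves t_1 = H. Remove H from t_3, t_5, t_6.
So D goes to t_6.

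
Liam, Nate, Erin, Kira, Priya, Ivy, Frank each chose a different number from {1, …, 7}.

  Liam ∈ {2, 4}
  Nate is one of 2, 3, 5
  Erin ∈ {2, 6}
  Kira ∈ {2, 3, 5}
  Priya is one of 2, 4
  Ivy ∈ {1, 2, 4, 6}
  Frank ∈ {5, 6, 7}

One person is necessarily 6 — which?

Erin

The 7 variables together cover exactly {1, 2, 3, 4, 5, 6, 7} — 7 values for 7 variables — and 1 appears only in Ivy's list, so Ivy = 1.
Among the 6 still-open variables, 7 fits only Frank (and all 6 values in {2, 3, 4, 5, 6, 7} must be used), so Frank = 7.
The 5 still-open variables draw from only 5 values {2, 3, 4, 5, 6}, so each is used; only Erin can be 6, hence Erin = 6.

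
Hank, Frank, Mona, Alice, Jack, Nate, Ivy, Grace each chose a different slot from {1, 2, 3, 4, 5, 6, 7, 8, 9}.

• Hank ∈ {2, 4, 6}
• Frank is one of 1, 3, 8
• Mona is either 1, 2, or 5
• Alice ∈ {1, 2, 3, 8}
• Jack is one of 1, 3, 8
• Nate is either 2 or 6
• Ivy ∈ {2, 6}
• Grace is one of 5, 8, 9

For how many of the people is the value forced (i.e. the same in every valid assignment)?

The 8 variables draw from only 8 values {1, 2, 3, 4, 5, 6, 8, 9}, so each is used; only Hank can be 4, hence Hank = 4.
Among the 7 still-open variables, 9 fits only Grace (and all 7 values in {1, 2, 3, 5, 6, 8, 9} must be used), so Grace = 9.
The 6 still-open variables together cover exactly {1, 2, 3, 5, 6, 8} — 6 values for 6 variables — and 5 appears only in Mona's list, so Mona = 5.
Nate and Ivy between them cover only {2, 6} — a naked pair. Remove those values from Alice.
Determined: Hank=4, Mona=5, Grace=9. The other people each still have more than one consistent value. That makes 3.

3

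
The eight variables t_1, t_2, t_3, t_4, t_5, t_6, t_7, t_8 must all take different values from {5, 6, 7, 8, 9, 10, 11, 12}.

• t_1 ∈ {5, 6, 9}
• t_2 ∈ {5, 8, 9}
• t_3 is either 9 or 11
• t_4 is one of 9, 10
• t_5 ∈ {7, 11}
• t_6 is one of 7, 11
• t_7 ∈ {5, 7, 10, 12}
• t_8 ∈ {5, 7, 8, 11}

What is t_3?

The 8 variables draw from only 8 values {5, 6, 7, 8, 9, 10, 11, 12}, so each is used; only t_1 can be 6, hence t_1 = 6.
Among the 7 still-open variables, 12 fits only t_7 (and all 7 values in {5, 7, 8, 9, 10, 11, 12} must be used), so t_7 = 12.
The 6 still-open variables together cover exactly {5, 7, 8, 9, 10, 11} — 6 values for 6 variables — and 10 appears only in t_4's list, so t_4 = 10.
The 2 variables t_5 and t_6 are confined to {7, 11}, which locks those values in; drop them from t_3, t_8.
So t_3 = 9.

9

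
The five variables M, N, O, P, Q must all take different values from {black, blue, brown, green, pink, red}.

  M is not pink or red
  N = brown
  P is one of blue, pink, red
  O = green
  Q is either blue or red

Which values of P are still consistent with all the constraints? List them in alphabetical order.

N's domain is down to {brown}, so N = brown. Strike brown from M.
O must be green (only option left). Strike green from M.
No further eliminations apply; P can still be any of blue, pink, red.

blue, pink, red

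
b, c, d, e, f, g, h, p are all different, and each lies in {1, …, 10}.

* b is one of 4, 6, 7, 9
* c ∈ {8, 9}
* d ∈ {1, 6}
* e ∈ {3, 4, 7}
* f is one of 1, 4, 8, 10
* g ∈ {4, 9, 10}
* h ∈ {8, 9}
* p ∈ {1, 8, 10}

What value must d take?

6

The 8 variables together cover exactly {1, 3, 4, 6, 7, 8, 9, 10} — 8 values for 8 variables — and 3 appears only in e's list, so e = 3.
Among the 7 still-open variables, 7 fits only b (and all 7 values in {1, 4, 6, 7, 8, 9, 10} must be used), so b = 7.
The 6 still-open variables together cover exactly {1, 4, 6, 8, 9, 10} — 6 values for 6 variables — and 6 appears only in d's list, so d = 6.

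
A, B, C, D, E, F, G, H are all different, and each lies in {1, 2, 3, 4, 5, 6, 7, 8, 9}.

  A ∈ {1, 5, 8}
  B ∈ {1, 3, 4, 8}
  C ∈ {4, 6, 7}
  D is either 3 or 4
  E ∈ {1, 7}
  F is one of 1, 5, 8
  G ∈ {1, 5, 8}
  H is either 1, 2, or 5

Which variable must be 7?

The 8 variables together cover exactly {1, 2, 3, 4, 5, 6, 7, 8} — 8 values for 8 variables — and 2 appears only in H's list, so H = 2.
Among the 7 still-open variables, 6 fits only C (and all 7 values in {1, 3, 4, 5, 6, 7, 8} must be used), so C = 6.
The 6 still-open variables draw from only 6 values {1, 3, 4, 5, 7, 8}, so each is used; only E can be 7, hence E = 7.

E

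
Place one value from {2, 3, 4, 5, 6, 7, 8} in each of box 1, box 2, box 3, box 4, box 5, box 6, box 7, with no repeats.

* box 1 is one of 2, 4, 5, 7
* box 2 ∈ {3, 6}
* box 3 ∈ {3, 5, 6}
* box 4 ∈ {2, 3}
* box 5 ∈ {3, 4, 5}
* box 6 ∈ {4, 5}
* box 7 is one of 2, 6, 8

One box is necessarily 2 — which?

box 4

The 7 variables draw from only 7 values {2, 3, 4, 5, 6, 7, 8}, so each is used; only box 1 can be 7, hence box 1 = 7.
The 6 still-open variables together cover exactly {2, 3, 4, 5, 6, 8} — 6 values for 6 variables — and 8 appears only in box 7's list, so box 7 = 8.
The 5 still-open variables together cover exactly {2, 3, 4, 5, 6} — 5 values for 5 variables — and 2 appears only in box 4's list, so box 4 = 2.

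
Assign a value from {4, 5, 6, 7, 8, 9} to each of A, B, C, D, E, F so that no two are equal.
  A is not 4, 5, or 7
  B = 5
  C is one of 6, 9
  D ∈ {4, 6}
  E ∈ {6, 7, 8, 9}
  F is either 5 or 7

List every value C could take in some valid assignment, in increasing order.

B's domain is down to {5}, so B = 5. Eliminate 5 elsewhere: F.
F must be 7 (only option left). Remove 7 from E.
Among the 4 still-open variables, 4 fits only D (and all 4 values in {4, 6, 8, 9} must be used), so D = 4.
No further eliminations apply; C can still be any of 6, 9.

6, 9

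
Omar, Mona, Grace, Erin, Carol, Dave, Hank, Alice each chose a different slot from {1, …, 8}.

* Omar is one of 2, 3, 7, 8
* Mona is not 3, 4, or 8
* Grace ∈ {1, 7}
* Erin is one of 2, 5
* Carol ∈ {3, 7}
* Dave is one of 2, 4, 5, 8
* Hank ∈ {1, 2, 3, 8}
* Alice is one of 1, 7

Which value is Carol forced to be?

3

Among the 8 variables, 4 fits only Dave (and all 8 values in {1, 2, 3, 4, 5, 6, 7, 8} must be used), so Dave = 4.
Among the 7 still-open variables, 6 fits only Mona (and all 7 values in {1, 2, 3, 5, 6, 7, 8} must be used), so Mona = 6.
Among the 6 still-open variables, 5 fits only Erin (and all 6 values in {1, 2, 3, 5, 7, 8} must be used), so Erin = 5.
Grace and Alice share exactly the 2 values {1, 7}; by pigeonhole those values go to them, so strike 1, 7 from Omar, Carol, Hank.
So Carol = 3.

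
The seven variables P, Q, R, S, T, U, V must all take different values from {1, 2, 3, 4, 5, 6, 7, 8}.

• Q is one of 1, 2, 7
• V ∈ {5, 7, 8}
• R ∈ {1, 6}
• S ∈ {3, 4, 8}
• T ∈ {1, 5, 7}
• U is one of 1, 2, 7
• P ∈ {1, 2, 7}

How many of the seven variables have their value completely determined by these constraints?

3

P, Q, U share exactly the 3 values {1, 2, 7}; by pigeonhole those values go to them, so strike 1, 2, 7 from R, T, V.
R's domain is down to {6}, so R = 6.
T's domain is down to {5}, so T = 5. So V can't be 5.
V has just one choice, so V = 8. Eliminate 8 elsewhere: S.
Determined: R=6, T=5, V=8. The other variables each still have more than one consistent value. That makes 3.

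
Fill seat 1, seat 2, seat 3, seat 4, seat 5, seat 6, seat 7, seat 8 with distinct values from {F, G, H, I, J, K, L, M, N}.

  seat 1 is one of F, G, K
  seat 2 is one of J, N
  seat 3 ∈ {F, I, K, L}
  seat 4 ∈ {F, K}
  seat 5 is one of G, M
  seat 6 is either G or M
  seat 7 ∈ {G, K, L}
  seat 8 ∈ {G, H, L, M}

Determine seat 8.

The 2 variables seat 5 and seat 6 are confined to {G, M}, which locks those values in; drop them from seat 1, seat 7, seat 8.
seat 1 and seat 4 between them cover only {F, K} — a naked pair. Remove those values from seat 3, seat 7.
That leaves seat 7 = L. So seat 3, seat 8 can't be L.
So seat 8 = H.

H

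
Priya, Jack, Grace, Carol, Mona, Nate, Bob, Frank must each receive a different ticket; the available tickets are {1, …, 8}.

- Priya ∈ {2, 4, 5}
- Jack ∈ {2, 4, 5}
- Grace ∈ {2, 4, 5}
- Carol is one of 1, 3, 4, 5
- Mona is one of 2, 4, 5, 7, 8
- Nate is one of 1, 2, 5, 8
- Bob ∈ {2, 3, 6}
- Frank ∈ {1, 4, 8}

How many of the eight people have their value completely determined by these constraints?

Among the 8 variables, 6 fits only Bob (and all 8 values in {1, 2, 3, 4, 5, 6, 7, 8} must be used), so Bob = 6.
The 7 still-open variables together cover exactly {1, 2, 3, 4, 5, 7, 8} — 7 values for 7 variables — and 3 appears only in Carol's list, so Carol = 3.
The 6 still-open variables together cover exactly {1, 2, 4, 5, 7, 8} — 6 values for 6 variables — and 7 appears only in Mona's list, so Mona = 7.
The 3 variables Priya, Jack, Grace are confined to {2, 4, 5}, which locks those values in; drop them from Nate, Frank.
Determined: Carol=3, Mona=7, Bob=6. The other people each still have more than one consistent value. That makes 3.

3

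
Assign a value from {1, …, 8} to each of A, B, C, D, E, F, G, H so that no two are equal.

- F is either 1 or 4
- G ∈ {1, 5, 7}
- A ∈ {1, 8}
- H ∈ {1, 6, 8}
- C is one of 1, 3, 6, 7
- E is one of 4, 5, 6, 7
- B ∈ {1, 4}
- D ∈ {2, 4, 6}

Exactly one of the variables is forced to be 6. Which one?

H

The 8 variables together cover exactly {1, 2, 3, 4, 5, 6, 7, 8} — 8 values for 8 variables — and 2 appears only in D's list, so D = 2.
Among the 7 still-open variables, 3 fits only C (and all 7 values in {1, 3, 4, 5, 6, 7, 8} must be used), so C = 3.
The 2 variables B and F are confined to {1, 4}, which locks those values in; drop them from A, E, G, H.
A has just one choice, so A = 8. So H can't be 8.
So 6 goes to H.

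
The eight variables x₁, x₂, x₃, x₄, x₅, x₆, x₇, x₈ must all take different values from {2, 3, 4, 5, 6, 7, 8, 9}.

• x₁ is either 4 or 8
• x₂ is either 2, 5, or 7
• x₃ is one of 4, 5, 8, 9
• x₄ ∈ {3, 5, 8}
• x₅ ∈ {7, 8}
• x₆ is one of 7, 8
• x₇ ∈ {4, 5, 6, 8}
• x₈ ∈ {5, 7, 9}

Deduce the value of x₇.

The 8 variables draw from only 8 values {2, 3, 4, 5, 6, 7, 8, 9}, so each is used; only x₂ can be 2, hence x₂ = 2.
Among the 7 still-open variables, 3 fits only x₄ (and all 7 values in {3, 4, 5, 6, 7, 8, 9} must be used), so x₄ = 3.
The 6 still-open variables draw from only 6 values {4, 5, 6, 7, 8, 9}, so each is used; only x₇ can be 6, hence x₇ = 6.

6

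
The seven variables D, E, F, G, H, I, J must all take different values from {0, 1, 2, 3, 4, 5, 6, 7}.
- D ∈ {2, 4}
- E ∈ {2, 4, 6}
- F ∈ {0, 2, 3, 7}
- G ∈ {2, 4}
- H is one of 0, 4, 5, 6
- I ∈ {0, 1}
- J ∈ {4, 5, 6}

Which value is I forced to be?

The 2 variables D and G are confined to {2, 4}, which locks those values in; drop them from E, F, H, J.
That leaves E = 6. Remove 6 from H, J.
That leaves J = 5. Eliminate 5 elsewhere: H.
H must be 0 (only option left). Strike 0 from F, I.
So I = 1.

1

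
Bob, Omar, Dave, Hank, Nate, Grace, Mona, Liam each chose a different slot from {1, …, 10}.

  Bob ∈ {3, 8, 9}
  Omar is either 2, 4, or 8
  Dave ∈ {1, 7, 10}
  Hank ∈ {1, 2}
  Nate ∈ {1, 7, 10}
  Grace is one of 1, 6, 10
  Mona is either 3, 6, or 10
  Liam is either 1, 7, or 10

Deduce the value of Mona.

3

Dave, Nate, Liam share exactly the 3 values {1, 7, 10}; by pigeonhole those values go to them, so strike 1, 7, 10 from Hank, Grace, Mona.
Hank has just one choice, so Hank = 2. So Omar can't be 2.
That leaves Grace = 6. Eliminate 6 elsewhere: Mona.
So Mona = 3.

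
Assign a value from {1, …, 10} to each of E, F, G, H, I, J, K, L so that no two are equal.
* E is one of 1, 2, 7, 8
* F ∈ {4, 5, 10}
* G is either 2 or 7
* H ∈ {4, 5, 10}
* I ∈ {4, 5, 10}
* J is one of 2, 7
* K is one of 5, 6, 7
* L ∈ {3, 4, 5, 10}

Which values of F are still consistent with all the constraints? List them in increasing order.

The 2 variables G and J are confined to {2, 7}, which locks those values in; drop them from E, K.
The 3 variables F, H, I are confined to {4, 5, 10}, which locks those values in; drop them from K, L.
K has just one choice, so K = 6.
L has just one choice, so L = 3.
No further eliminations apply; F can still be any of 4, 5, 10.

4, 5, 10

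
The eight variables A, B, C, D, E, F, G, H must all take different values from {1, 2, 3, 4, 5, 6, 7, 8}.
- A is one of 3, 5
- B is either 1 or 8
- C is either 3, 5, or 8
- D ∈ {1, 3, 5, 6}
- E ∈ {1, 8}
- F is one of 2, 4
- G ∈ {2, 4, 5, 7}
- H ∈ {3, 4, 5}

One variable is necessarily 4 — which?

Among the 8 variables, 6 fits only D (and all 8 values in {1, 2, 3, 4, 5, 6, 7, 8} must be used), so D = 6.
The 7 still-open variables together cover exactly {1, 2, 3, 4, 5, 7, 8} — 7 values for 7 variables — and 7 appears only in G's list, so G = 7.
The 6 still-open variables together cover exactly {1, 2, 3, 4, 5, 8} — 6 values for 6 variables — and 2 appears only in F's list, so F = 2.
Among the 5 still-open variables, 4 fits only H (and all 5 values in {1, 3, 4, 5, 8} must be used), so H = 4.

H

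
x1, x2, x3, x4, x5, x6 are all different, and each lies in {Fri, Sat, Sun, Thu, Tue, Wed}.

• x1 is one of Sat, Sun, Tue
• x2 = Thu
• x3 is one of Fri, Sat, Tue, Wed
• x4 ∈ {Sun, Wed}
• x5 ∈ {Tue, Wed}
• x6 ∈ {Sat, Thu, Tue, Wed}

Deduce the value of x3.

x2 must be Thu (only option left). Strike Thu from x6.
The 5 still-open variables draw from only 5 values {Fri, Sat, Sun, Tue, Wed}, so each is used; only x3 can be Fri, hence x3 = Fri.

Fri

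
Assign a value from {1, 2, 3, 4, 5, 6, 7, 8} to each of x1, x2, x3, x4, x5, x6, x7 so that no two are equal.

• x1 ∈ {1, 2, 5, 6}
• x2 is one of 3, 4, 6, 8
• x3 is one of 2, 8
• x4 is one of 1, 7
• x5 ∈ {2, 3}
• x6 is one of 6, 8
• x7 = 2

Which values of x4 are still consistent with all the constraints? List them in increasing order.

1, 7

x7 has just one choice, so x7 = 2. Strike 2 from x1, x3, x5.
That leaves x3 = 8. Remove 8 from x2, x6.
x5's domain is down to {3}, so x5 = 3. Remove 3 from x2.
x6 has just one choice, so x6 = 6. Strike 6 from x1, x2.
That leaves x2 = 4.
No further eliminations apply; x4 can still be any of 1, 7.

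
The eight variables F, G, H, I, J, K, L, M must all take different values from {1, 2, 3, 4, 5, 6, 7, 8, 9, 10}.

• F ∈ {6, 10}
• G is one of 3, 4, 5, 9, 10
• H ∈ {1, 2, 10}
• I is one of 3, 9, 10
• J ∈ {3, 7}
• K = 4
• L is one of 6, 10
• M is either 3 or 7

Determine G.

K's domain is down to {4}, so K = 4. Eliminate 4 elsewhere: G.
F and L share exactly the 2 values {6, 10}; by pigeonhole those values go to them, so strike 6, 10 from G, H, I.
J and M share exactly the 2 values {3, 7}; by pigeonhole those values go to them, so strike 3, 7 from G, I.
I has just one choice, so I = 9. Strike 9 from G.
So G = 5.

5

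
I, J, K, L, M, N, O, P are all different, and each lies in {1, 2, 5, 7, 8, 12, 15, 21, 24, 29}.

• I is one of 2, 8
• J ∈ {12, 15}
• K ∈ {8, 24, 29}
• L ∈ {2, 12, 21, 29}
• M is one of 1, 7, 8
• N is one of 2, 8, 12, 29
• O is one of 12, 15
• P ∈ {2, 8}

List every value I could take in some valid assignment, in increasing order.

I and P between them cover only {2, 8} — a naked pair. Remove those values from K, L, M, N.
J and O between them cover only {12, 15} — a naked pair. Remove those values from L, N.
N's domain is down to {29}, so N = 29. Eliminate 29 elsewhere: K, L.
K must be 24 (only option left).
L must be 21 (only option left).
No further eliminations apply; I can still be any of 2, 8.

2, 8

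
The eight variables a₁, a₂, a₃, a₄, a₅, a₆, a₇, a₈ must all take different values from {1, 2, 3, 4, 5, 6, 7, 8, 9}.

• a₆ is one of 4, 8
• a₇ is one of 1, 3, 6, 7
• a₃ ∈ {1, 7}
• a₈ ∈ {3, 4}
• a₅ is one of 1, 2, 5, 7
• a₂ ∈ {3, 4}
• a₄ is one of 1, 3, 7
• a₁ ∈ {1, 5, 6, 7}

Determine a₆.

Among the 8 variables, 2 fits only a₅ (and all 8 values in {1, 2, 3, 4, 5, 6, 7, 8} must be used), so a₅ = 2.
The 7 still-open variables together cover exactly {1, 3, 4, 5, 6, 7, 8} — 7 values for 7 variables — and 5 appears only in a₁'s list, so a₁ = 5.
The 6 still-open variables draw from only 6 values {1, 3, 4, 6, 7, 8}, so each is used; only a₇ can be 6, hence a₇ = 6.
The 5 still-open variables together cover exactly {1, 3, 4, 7, 8} — 5 values for 5 variables — and 8 appears only in a₆'s list, so a₆ = 8.

8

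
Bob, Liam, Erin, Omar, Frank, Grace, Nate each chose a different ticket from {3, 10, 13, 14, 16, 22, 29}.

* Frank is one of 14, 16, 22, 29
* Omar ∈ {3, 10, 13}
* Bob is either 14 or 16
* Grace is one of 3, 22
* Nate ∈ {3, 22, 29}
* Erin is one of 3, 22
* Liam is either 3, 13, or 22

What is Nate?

29

The 7 variables draw from only 7 values {3, 10, 13, 14, 16, 22, 29}, so each is used; only Omar can be 10, hence Omar = 10.
The 6 still-open variables draw from only 6 values {3, 13, 14, 16, 22, 29}, so each is used; only Liam can be 13, hence Liam = 13.
Erin and Grace between them cover only {3, 22} — a naked pair. Remove those values from Frank, Nate.
So Nate = 29.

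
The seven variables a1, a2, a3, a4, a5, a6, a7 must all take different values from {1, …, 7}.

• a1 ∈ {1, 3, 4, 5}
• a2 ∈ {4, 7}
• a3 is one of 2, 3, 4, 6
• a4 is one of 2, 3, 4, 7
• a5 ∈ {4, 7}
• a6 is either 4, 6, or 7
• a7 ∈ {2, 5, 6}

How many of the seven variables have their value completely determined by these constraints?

The 7 variables draw from only 7 values {1, 2, 3, 4, 5, 6, 7}, so each is used; only a1 can be 1, hence a1 = 1.
Among the 6 still-open variables, 5 fits only a7 (and all 6 values in {2, 3, 4, 5, 6, 7} must be used), so a7 = 5.
a2 and a5 between them cover only {4, 7} — a naked pair. Remove those values from a3, a4, a6.
That leaves a6 = 6. So a3 can't be 6.
Determined: a1=1, a6=6, a7=5. The other variables each still have more than one consistent value. That makes 3.

3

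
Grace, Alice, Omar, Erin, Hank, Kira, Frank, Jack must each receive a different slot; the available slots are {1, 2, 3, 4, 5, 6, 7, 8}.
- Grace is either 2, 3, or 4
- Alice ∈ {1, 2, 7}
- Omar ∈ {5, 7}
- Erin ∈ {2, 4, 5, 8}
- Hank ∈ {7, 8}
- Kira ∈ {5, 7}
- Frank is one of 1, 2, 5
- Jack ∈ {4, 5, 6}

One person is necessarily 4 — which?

The 8 variables together cover exactly {1, 2, 3, 4, 5, 6, 7, 8} — 8 values for 8 variables — and 3 appears only in Grace's list, so Grace = 3.
The 7 still-open variables together cover exactly {1, 2, 4, 5, 6, 7, 8} — 7 values for 7 variables — and 6 appears only in Jack's list, so Jack = 6.
Among the 6 still-open variables, 4 fits only Erin (and all 6 values in {1, 2, 4, 5, 7, 8} must be used), so Erin = 4.

Erin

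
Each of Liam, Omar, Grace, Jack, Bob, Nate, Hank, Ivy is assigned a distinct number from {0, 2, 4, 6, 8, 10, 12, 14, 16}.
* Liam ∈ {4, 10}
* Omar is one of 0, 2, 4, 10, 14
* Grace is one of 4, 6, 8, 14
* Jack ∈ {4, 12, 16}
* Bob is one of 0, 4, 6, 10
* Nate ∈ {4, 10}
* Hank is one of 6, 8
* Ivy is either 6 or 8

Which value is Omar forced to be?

Liam and Nate share exactly the 2 values {4, 10}; by pigeonhole those values go to them, so strike 4, 10 from Omar, Grace, Jack, Bob.
Hank and Ivy between them cover only {6, 8} — a naked pair. Remove those values from Grace, Bob.
Grace must be 14 (only option left). So Omar can't be 14.
Bob's domain is down to {0}, so Bob = 0. Eliminate 0 elsewhere: Omar.
So Omar = 2.

2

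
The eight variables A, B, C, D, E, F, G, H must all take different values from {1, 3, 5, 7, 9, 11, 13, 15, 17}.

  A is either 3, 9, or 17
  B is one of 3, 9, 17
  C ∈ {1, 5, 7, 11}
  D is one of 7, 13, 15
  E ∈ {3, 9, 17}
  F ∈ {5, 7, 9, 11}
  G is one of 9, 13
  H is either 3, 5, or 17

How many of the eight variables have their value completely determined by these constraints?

A, B, E between them cover only {3, 9, 17} — a naked triple. Remove those values from F, G, H.
G has just one choice, so G = 13. Remove 13 from D.
H has just one choice, so H = 5. So C, F can't be 5.
Determined: G=13, H=5. The other variables each still have more than one consistent value. That makes 2.

2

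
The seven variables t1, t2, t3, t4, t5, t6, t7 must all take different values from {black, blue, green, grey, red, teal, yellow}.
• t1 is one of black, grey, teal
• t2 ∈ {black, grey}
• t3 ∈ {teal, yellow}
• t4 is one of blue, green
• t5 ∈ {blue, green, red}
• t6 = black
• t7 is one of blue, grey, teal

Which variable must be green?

t4

t6 must be black (only option left). Remove black from t1, t2.
That leaves t2 = grey. Eliminate grey elsewhere: t1, t7.
t1 has just one choice, so t1 = teal. Remove teal from t3, t7.
t3 has just one choice, so t3 = yellow.
That leaves t7 = blue. Eliminate blue elsewhere: t4, t5.
So green goes to t4.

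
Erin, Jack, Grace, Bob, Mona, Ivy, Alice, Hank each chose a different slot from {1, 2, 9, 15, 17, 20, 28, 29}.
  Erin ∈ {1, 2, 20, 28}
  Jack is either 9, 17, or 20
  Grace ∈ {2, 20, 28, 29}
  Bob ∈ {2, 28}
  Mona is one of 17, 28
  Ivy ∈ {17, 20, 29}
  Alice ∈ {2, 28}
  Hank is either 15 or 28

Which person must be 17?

The 8 variables draw from only 8 values {1, 2, 9, 15, 17, 20, 28, 29}, so each is used; only Erin can be 1, hence Erin = 1.
The 7 still-open variables together cover exactly {2, 9, 15, 17, 20, 28, 29} — 7 values for 7 variables — and 9 appears only in Jack's list, so Jack = 9.
The 6 still-open variables draw from only 6 values {2, 15, 17, 20, 28, 29}, so each is used; only Hank can be 15, hence Hank = 15.
The 2 variables Bob and Alice are confined to {2, 28}, which locks those values in; drop them from Grace, Mona.
So 17 goes to Mona.

Mona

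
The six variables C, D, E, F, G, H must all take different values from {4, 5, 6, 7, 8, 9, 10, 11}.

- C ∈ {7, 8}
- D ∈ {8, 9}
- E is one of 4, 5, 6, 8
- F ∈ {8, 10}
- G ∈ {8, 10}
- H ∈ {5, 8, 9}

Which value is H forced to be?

The 2 variables F and G are confined to {8, 10}, which locks those values in; drop them from C, D, E, H.
C must be 7 (only option left).
D has just one choice, so D = 9. Strike 9 from H.
So H = 5.

5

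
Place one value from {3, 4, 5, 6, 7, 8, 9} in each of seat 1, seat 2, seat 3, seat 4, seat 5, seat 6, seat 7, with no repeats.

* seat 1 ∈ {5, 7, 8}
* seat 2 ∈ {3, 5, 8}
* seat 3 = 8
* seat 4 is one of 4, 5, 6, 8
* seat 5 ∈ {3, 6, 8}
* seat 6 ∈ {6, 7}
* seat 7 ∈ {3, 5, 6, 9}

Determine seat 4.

4

seat 3 must be 8 (only option left). Eliminate 8 elsewhere: seat 1, seat 2, seat 4, seat 5.
The 6 still-open variables together cover exactly {3, 4, 5, 6, 7, 9} — 6 values for 6 variables — and 4 appears only in seat 4's list, so seat 4 = 4.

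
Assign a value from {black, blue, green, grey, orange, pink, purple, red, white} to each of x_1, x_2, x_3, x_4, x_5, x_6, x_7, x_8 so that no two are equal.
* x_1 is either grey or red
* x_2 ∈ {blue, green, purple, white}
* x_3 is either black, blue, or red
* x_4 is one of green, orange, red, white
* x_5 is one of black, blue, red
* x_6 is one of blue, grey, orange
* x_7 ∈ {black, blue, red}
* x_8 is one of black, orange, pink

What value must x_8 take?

pink

x_3, x_5, x_7 between them cover only {black, blue, red} — a naked triple. Remove those values from x_1, x_2, x_4, x_6, x_8.
That leaves x_1 = grey. Remove grey from x_6.
x_6 has just one choice, so x_6 = orange. Remove orange from x_4, x_8.
So x_8 = pink.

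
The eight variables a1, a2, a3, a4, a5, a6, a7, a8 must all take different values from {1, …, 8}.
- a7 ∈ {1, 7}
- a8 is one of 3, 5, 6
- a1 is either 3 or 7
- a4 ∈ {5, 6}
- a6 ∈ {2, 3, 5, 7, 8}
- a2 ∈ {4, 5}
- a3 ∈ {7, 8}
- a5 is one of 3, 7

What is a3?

Among the 8 variables, 1 fits only a7 (and all 8 values in {1, 2, 3, 4, 5, 6, 7, 8} must be used), so a7 = 1.
The 7 still-open variables together cover exactly {2, 3, 4, 5, 6, 7, 8} — 7 values for 7 variables — and 2 appears only in a6's list, so a6 = 2.
The 6 still-open variables draw from only 6 values {3, 4, 5, 6, 7, 8}, so each is used; only a2 can be 4, hence a2 = 4.
Among the 5 still-open variables, 8 fits only a3 (and all 5 values in {3, 5, 6, 7, 8} must be used), so a3 = 8.

8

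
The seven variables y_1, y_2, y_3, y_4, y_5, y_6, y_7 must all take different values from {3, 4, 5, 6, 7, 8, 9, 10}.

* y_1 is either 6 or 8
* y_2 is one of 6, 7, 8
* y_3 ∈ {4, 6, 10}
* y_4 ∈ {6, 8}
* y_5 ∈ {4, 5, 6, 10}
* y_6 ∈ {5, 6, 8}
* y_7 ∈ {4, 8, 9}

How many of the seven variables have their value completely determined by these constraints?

3

The 7 variables draw from only 7 values {4, 5, 6, 7, 8, 9, 10}, so each is used; only y_2 can be 7, hence y_2 = 7.
The 6 still-open variables draw from only 6 values {4, 5, 6, 8, 9, 10}, so each is used; only y_7 can be 9, hence y_7 = 9.
y_1 and y_4 share exactly the 2 values {6, 8}; by pigeonhole those values go to them, so strike 6, 8 from y_3, y_5, y_6.
y_6 must be 5 (only option left). Strike 5 from y_5.
Determined: y_2=7, y_6=5, y_7=9. The other variables each still have more than one consistent value. That makes 3.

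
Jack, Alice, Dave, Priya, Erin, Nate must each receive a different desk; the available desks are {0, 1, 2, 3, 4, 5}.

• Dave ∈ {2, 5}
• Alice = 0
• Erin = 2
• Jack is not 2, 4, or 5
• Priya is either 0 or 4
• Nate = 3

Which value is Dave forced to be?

5

Alice has just one choice, so Alice = 0. So Jack, Priya can't be 0.
Priya has just one choice, so Priya = 4.
That leaves Erin = 2. Strike 2 from Dave.
So Dave = 5.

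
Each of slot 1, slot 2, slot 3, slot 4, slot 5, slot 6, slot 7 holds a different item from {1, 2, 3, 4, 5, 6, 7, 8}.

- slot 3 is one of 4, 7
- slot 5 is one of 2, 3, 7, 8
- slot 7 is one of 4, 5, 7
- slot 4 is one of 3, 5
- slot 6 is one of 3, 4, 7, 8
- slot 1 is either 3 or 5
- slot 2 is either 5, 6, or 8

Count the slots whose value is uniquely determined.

3

The 7 variables together cover exactly {2, 3, 4, 5, 6, 7, 8} — 7 values for 7 variables — and 2 appears only in slot 5's list, so slot 5 = 2.
The 6 still-open variables together cover exactly {3, 4, 5, 6, 7, 8} — 6 values for 6 variables — and 6 appears only in slot 2's list, so slot 2 = 6.
Among the 5 still-open variables, 8 fits only slot 6 (and all 5 values in {3, 4, 5, 7, 8} must be used), so slot 6 = 8.
slot 1 and slot 4 share exactly the 2 values {3, 5}; by pigeonhole those values go to them, so strike 3, 5 from slot 7.
Determined: slot 2=6, slot 5=2, slot 6=8. The other slots each still have more than one consistent value. That makes 3.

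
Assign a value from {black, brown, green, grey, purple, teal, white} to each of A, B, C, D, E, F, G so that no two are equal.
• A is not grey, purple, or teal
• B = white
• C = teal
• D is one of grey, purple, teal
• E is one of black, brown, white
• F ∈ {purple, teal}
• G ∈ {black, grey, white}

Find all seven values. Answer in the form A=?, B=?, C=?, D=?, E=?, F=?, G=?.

A=green, B=white, C=teal, D=grey, E=brown, F=purple, G=black

B must be white (only option left). So A, E, G can't be white.
That leaves C = teal. So D, F can't be teal.
That leaves F = purple. Strike purple from D.
D has just one choice, so D = grey. Strike grey from G.
G must be black (only option left). Remove black from A, E.
E's domain is down to {brown}, so E = brown. Eliminate brown elsewhere: A.
A has just one choice, so A = green.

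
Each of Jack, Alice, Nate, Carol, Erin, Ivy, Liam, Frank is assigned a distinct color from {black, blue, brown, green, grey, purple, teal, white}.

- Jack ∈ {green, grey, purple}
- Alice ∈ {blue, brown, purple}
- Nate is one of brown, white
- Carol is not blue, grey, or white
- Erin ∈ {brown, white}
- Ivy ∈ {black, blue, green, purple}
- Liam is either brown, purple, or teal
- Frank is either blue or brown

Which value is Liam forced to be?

Among the 8 variables, grey fits only Jack (and all 8 values in {black, blue, brown, green, grey, purple, teal, white} must be used), so Jack = grey.
Nate and Erin share exactly the 2 values {brown, white}; by pigeonhole those values go to them, so strike brown, white from Alice, Carol, Liam, Frank.
Frank's domain is down to {blue}, so Frank = blue. So Alice, Ivy can't be blue.
Alice has just one choice, so Alice = purple. Strike purple from Carol, Ivy, Liam.
So Liam = teal.

teal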